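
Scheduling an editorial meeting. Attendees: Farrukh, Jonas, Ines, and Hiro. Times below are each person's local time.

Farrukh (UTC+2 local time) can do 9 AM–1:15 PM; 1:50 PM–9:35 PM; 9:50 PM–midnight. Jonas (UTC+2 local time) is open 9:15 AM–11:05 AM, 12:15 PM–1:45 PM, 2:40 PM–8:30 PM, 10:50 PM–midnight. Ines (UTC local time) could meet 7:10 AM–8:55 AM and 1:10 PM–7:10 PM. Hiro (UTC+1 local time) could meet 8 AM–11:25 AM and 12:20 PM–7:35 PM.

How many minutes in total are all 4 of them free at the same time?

420

Farrukh in UTC: 07:00-11:15, 11:50-19:35, 19:50-22:00 (subtract 2h to convert from UTC+2).
Jonas in UTC: 07:15-09:05, 10:15-11:45, 12:40-18:30, 20:50-22:00 (subtract 2h to convert from UTC+2).
Ines in UTC: 07:10-08:55, 13:10-19:10.
Hiro in UTC: 07:00-10:25, 11:20-18:35 (subtract 1h to convert from UTC+1).
Farrukh ∩ Jonas: 07:15-09:05, 10:15-11:15, 12:40-18:30, 20:50-22:00.
Farrukh ∩ Jonas ∩ Ines: 07:15-08:55, 13:10-18:30.
Farrukh ∩ Jonas ∩ Ines ∩ Hiro: 07:15-08:55, 13:10-18:30.
So the common availability across everyone is 07:15-08:55, 13:10-18:30.
Summing the common windows: 100 + 320 = 420 minutes.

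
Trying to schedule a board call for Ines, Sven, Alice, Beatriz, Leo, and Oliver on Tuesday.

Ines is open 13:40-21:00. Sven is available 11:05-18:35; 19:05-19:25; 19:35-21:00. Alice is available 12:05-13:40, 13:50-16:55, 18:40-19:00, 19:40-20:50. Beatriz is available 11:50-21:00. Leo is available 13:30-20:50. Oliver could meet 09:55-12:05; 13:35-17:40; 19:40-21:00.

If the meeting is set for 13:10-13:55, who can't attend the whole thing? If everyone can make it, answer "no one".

Ines: not fully free for 13:10-13:55. Sven: free for 13:10-13:55. Alice: not fully free for 13:10-13:55. Beatriz: free for 13:10-13:55. Leo: not fully free for 13:10-13:55. Oliver: not fully free for 13:10-13:55.

Alice, Ines, Leo, Oliver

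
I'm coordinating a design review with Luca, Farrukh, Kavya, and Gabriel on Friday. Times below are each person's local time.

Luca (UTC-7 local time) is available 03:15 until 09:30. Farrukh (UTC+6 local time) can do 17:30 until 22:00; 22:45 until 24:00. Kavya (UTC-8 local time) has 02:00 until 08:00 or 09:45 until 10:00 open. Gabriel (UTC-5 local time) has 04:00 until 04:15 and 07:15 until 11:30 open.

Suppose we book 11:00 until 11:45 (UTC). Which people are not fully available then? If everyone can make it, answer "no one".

Luca in UTC: 10:15-16:30 (add 7h to convert from UTC-7).
Farrukh in UTC: 11:30-16:00, 16:45-18:00 (subtract 6h to convert from UTC+6).
Kavya in UTC: 10:00-16:00, 17:45-18:00 (add 8h to convert from UTC-8).
Gabriel in UTC: 09:00-09:15, 12:15-16:30 (add 5h to convert from UTC-5).
Luca: free for 11:00-11:45. Farrukh: not fully free for 11:00-11:45. Kavya: free for 11:00-11:45. Gabriel: not fully free for 11:00-11:45.

Farrukh, Gabriel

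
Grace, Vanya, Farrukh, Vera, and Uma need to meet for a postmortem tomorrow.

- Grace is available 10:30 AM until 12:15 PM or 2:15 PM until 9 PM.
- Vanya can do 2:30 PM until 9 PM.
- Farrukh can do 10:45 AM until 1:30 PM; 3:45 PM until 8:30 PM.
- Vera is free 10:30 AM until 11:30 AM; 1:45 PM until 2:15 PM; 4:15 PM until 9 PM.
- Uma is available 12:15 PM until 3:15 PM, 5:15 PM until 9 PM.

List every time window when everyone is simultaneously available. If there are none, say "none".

Grace ∩ Vanya: 14:30-21:00.
Grace ∩ Vanya ∩ Farrukh: 15:45-20:30.
Grace ∩ Vanya ∩ Farrukh ∩ Vera: 16:15-20:30.
Grace ∩ Vanya ∩ Farrukh ∩ Vera ∩ Uma: 17:15-20:30.
Those are the intersection windows.

17:15-20:30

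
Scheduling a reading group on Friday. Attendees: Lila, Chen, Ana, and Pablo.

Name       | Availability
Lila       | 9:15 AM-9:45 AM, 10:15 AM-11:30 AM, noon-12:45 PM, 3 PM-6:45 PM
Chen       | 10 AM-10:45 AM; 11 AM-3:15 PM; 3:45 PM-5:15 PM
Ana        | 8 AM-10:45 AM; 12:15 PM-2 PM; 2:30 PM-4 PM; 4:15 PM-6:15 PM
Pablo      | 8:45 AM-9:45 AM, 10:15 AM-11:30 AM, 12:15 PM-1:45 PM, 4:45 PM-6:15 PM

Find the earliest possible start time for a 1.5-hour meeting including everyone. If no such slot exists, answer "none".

none

Lila ∩ Chen: 10:15-10:45, 11:00-11:30, 12:00-12:45, 15:00-15:15, 15:45-17:15.
Lila ∩ Chen ∩ Ana: 10:15-10:45, 12:15-12:45, 15:00-15:15, 15:45-16:00, 16:15-17:15.
Lila ∩ Chen ∩ Ana ∩ Pablo: 10:15-10:45, 12:15-12:45, 16:45-17:15.
No common window is at least 90 minutes long.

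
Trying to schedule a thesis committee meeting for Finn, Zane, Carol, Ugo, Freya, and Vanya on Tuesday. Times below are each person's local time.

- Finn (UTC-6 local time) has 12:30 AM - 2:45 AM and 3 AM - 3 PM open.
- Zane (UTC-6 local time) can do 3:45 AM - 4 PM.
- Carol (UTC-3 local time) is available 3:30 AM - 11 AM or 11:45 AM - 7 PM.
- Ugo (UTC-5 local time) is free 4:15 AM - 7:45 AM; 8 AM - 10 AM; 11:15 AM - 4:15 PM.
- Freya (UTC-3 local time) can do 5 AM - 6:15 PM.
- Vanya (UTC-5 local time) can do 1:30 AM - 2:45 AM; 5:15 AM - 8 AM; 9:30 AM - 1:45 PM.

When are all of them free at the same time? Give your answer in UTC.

Finn in UTC: 06:30-08:45, 09:00-21:00 (add 6h to convert from UTC-6).
Zane in UTC: 09:45-22:00 (add 6h to convert from UTC-6).
Carol in UTC: 06:30-14:00, 14:45-22:00 (add 3h to convert from UTC-3).
Ugo in UTC: 09:15-12:45, 13:00-15:00, 16:15-21:15 (add 5h to convert from UTC-5).
Freya in UTC: 08:00-21:15 (add 3h to convert from UTC-3).
Vanya in UTC: 06:30-07:45, 10:15-13:00, 14:30-18:45 (add 5h to convert from UTC-5).
Finn ∩ Zane: 09:45-21:00.
Finn ∩ Zane ∩ Carol: 09:45-14:00, 14:45-21:00.
Finn ∩ Zane ∩ Carol ∩ Ugo: 09:45-12:45, 13:00-14:00, 14:45-15:00, 16:15-21:00.
Finn ∩ Zane ∩ Carol ∩ Ugo ∩ Freya: 09:45-12:45, 13:00-14:00, 14:45-15:00, 16:15-21:00.
Finn ∩ Zane ∩ Carol ∩ Ugo ∩ Freya ∩ Vanya: 10:15-12:45, 14:45-15:00, 16:15-18:45.
Those are the intersection windows.

10:15-12:45, 14:45-15:00, 16:15-18:45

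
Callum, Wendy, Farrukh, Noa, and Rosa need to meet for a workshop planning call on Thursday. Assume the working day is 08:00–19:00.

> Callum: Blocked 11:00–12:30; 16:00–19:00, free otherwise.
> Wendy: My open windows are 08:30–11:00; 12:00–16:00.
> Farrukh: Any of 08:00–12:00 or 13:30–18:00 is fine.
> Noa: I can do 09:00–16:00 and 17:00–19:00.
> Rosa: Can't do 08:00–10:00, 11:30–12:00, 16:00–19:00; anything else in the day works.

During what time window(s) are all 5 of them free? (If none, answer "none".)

10:00-11:00, 13:30-16:00

Callum free: 08:00-11:00, 12:30-16:00 (invert busy blocks within the working day).
Wendy free: 08:30-11:00, 12:00-16:00.
Farrukh free: 08:00-12:00, 13:30-18:00.
Noa free: 09:00-16:00, 17:00-19:00.
Rosa free: 10:00-11:30, 12:00-16:00 (invert busy blocks within the working day).
Callum ∩ Wendy: 08:30-11:00, 12:30-16:00.
Callum ∩ Wendy ∩ Farrukh: 08:30-11:00, 13:30-16:00.
Callum ∩ Wendy ∩ Farrukh ∩ Noa: 09:00-11:00, 13:30-16:00.
Callum ∩ Wendy ∩ Farrukh ∩ Noa ∩ Rosa: 10:00-11:00, 13:30-16:00.
Those are the intersection windows.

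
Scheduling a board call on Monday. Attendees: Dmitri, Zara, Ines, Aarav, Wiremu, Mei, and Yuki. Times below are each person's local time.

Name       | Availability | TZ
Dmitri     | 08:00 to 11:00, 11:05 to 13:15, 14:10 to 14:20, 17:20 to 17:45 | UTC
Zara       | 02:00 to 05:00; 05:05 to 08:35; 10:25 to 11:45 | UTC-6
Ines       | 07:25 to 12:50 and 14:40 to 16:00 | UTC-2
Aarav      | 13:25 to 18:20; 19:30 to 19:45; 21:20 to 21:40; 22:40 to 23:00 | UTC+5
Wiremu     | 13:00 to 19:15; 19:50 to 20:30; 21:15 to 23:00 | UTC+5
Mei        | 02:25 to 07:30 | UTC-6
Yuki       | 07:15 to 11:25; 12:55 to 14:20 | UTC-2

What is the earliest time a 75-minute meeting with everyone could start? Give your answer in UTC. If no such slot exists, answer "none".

Dmitri in UTC: 08:00-11:00, 11:05-13:15, 14:10-14:20, 17:20-17:45.
Zara in UTC: 08:00-11:00, 11:05-14:35, 16:25-17:45 (add 6h to convert from UTC-6).
Ines in UTC: 09:25-14:50, 16:40-18:00 (add 2h to convert from UTC-2).
Aarav in UTC: 08:25-13:20, 14:30-14:45, 16:20-16:40, 17:40-18:00 (subtract 5h to convert from UTC+5).
Wiremu in UTC: 08:00-14:15, 14:50-15:30, 16:15-18:00 (subtract 5h to convert from UTC+5).
Mei in UTC: 08:25-13:30 (add 6h to convert from UTC-6).
Yuki in UTC: 09:15-13:25, 14:55-16:20 (add 2h to convert from UTC-2).
Dmitri ∩ Zara: 08:00-11:00, 11:05-13:15, 14:10-14:20, 17:20-17:45.
Dmitri ∩ Zara ∩ Ines: 09:25-11:00, 11:05-13:15, 14:10-14:20, 17:20-17:45.
Dmitri ∩ Zara ∩ Ines ∩ Aarav: 09:25-11:00, 11:05-13:15, 17:40-17:45.
Dmitri ∩ Zara ∩ Ines ∩ Aarav ∩ Wiremu: 09:25-11:00, 11:05-13:15, 17:40-17:45.
Dmitri ∩ Zara ∩ Ines ∩ Aarav ∩ Wiremu ∩ Mei: 09:25-11:00, 11:05-13:15.
Dmitri ∩ Zara ∩ Ines ∩ Aarav ∩ Wiremu ∩ Mei ∩ Yuki: 09:25-11:00, 11:05-13:15.
The first common window of at least 75 minutes is 09:25-11:00, so the earliest start is 09:25.

09:25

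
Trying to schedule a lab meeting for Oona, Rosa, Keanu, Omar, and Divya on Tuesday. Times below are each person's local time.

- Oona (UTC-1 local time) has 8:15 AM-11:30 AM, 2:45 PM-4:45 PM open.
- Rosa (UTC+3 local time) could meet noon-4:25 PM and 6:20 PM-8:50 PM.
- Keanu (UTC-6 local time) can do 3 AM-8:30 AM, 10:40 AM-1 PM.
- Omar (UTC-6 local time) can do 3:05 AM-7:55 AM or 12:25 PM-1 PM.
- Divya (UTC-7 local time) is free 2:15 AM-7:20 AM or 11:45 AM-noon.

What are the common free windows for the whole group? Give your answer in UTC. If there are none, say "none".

09:15-12:30

Oona in UTC: 09:15-12:30, 15:45-17:45 (add 1h to convert from UTC-1).
Rosa in UTC: 09:00-13:25, 15:20-17:50 (subtract 3h to convert from UTC+3).
Keanu in UTC: 09:00-14:30, 16:40-19:00 (add 6h to convert from UTC-6).
Omar in UTC: 09:05-13:55, 18:25-19:00 (add 6h to convert from UTC-6).
Divya in UTC: 09:15-14:20, 18:45-19:00 (add 7h to convert from UTC-7).
Oona ∩ Rosa: 09:15-12:30, 15:45-17:45.
Oona ∩ Rosa ∩ Keanu: 09:15-12:30, 16:40-17:45.
Oona ∩ Rosa ∩ Keanu ∩ Omar: 09:15-12:30.
Oona ∩ Rosa ∩ Keanu ∩ Omar ∩ Divya: 09:15-12:30.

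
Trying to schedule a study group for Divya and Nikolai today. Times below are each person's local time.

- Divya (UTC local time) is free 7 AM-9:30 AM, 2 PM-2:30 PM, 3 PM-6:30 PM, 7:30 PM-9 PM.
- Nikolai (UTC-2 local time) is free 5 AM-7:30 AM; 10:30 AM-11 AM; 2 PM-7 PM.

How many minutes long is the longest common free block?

Divya in UTC: 07:00-09:30, 14:00-14:30, 15:00-18:30, 19:30-21:00.
Nikolai in UTC: 07:00-09:30, 12:30-13:00, 16:00-21:00 (add 2h to convert from UTC-2).
Divya ∩ Nikolai: 07:00-09:30, 16:00-18:30, 19:30-21:00.
The longest is 07:00-09:30 at 150 minutes.

150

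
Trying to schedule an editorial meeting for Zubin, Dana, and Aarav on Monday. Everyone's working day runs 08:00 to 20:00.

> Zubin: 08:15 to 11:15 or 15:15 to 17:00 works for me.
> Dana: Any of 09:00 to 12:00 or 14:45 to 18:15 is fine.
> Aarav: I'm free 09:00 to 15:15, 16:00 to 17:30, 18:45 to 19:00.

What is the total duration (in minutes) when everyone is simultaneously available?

195

Zubin ∩ Dana: 09:00-11:15, 15:15-17:00.
Zubin ∩ Dana ∩ Aarav: 09:00-11:15, 16:00-17:00.
Summing the common windows: 135 + 60 = 195 minutes.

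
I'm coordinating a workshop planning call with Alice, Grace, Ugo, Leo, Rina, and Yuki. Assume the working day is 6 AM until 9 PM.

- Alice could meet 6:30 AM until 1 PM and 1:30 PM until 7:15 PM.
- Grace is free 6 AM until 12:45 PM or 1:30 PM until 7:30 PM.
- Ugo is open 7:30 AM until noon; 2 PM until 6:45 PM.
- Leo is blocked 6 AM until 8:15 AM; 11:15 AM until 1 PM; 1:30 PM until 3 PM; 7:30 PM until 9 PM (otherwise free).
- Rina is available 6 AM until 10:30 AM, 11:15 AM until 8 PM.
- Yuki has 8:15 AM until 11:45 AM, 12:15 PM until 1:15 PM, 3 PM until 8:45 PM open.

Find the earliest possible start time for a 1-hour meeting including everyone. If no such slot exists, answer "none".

Alice free: 06:30-13:00, 13:30-19:15.
Grace free: 06:00-12:45, 13:30-19:30.
Ugo free: 07:30-12:00, 14:00-18:45.
Leo free: 08:15-11:15, 13:00-13:30, 15:00-19:30 (invert busy blocks within the working day).
Rina free: 06:00-10:30, 11:15-20:00.
Yuki free: 08:15-11:45, 12:15-13:15, 15:00-20:45.
Alice ∩ Grace: 06:30-12:45, 13:30-19:15.
Alice ∩ Grace ∩ Ugo: 07:30-12:00, 14:00-18:45.
Alice ∩ Grace ∩ Ugo ∩ Leo: 08:15-11:15, 15:00-18:45.
Alice ∩ Grace ∩ Ugo ∩ Leo ∩ Rina: 08:15-10:30, 15:00-18:45.
Alice ∩ Grace ∩ Ugo ∩ Leo ∩ Rina ∩ Yuki: 08:15-10:30, 15:00-18:45.
So the common availability across everyone is 08:15-10:30, 15:00-18:45.
The first common window of at least 60 minutes is 08:15-10:30, so the earliest start is 08:15.

08:15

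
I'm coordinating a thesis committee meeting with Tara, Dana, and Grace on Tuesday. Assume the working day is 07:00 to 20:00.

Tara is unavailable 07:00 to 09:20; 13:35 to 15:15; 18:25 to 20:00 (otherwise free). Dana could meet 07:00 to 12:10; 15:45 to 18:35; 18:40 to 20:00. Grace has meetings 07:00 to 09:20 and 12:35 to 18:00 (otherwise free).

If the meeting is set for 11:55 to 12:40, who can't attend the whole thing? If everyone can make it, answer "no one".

Dana, Grace

Tara free: 09:20-13:35, 15:15-18:25 (invert busy blocks within the working day).
Dana free: 07:00-12:10, 15:45-18:35, 18:40-20:00.
Grace free: 09:20-12:35, 18:00-20:00 (invert busy blocks within the working day).
Tara: free for 11:55-12:40. Dana: not fully free for 11:55-12:40. Grace: not fully free for 11:55-12:40.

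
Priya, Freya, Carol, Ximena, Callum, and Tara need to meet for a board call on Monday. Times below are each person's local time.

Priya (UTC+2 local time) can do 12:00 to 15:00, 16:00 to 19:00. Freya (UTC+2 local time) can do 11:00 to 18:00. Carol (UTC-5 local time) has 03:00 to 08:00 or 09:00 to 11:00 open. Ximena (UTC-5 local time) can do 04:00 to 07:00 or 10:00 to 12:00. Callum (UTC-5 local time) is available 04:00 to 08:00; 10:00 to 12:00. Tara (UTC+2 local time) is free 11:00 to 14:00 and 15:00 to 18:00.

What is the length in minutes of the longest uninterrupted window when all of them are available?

120

Priya in UTC: 10:00-13:00, 14:00-17:00 (subtract 2h to convert from UTC+2).
Freya in UTC: 09:00-16:00 (subtract 2h to convert from UTC+2).
Carol in UTC: 08:00-13:00, 14:00-16:00 (add 5h to convert from UTC-5).
Ximena in UTC: 09:00-12:00, 15:00-17:00 (add 5h to convert from UTC-5).
Callum in UTC: 09:00-13:00, 15:00-17:00 (add 5h to convert from UTC-5).
Tara in UTC: 09:00-12:00, 13:00-16:00 (subtract 2h to convert from UTC+2).
Priya ∩ Freya: 10:00-13:00, 14:00-16:00.
Priya ∩ Freya ∩ Carol: 10:00-13:00, 14:00-16:00.
Priya ∩ Freya ∩ Carol ∩ Ximena: 10:00-12:00, 15:00-16:00.
Priya ∩ Freya ∩ Carol ∩ Ximena ∩ Callum: 10:00-12:00, 15:00-16:00.
Priya ∩ Freya ∩ Carol ∩ Ximena ∩ Callum ∩ Tara: 10:00-12:00, 15:00-16:00.
The longest is 10:00-12:00 at 120 minutes.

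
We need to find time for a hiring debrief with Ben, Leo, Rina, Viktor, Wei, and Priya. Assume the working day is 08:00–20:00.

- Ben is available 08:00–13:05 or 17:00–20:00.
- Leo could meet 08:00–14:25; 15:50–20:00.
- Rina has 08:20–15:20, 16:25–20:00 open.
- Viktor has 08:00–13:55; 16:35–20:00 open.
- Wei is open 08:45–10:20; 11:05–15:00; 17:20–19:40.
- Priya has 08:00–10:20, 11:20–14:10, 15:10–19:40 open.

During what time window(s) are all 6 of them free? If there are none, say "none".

08:45-10:20, 11:20-13:05, 17:20-19:40

Ben ∩ Leo: 08:00-13:05, 17:00-20:00.
Ben ∩ Leo ∩ Rina: 08:20-13:05, 17:00-20:00.
Ben ∩ Leo ∩ Rina ∩ Viktor: 08:20-13:05, 17:00-20:00.
Ben ∩ Leo ∩ Rina ∩ Viktor ∩ Wei: 08:45-10:20, 11:05-13:05, 17:20-19:40.
Ben ∩ Leo ∩ Rina ∩ Viktor ∩ Wei ∩ Priya: 08:45-10:20, 11:20-13:05, 17:20-19:40.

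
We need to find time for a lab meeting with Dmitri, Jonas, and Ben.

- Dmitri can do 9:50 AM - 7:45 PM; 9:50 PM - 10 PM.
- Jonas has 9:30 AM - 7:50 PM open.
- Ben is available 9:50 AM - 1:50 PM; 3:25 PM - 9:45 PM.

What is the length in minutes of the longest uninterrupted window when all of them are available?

Dmitri ∩ Jonas: 09:50-19:45.
Dmitri ∩ Jonas ∩ Ben: 09:50-13:50, 15:25-19:45.
So the common availability across everyone is 09:50-13:50, 15:25-19:45.
The longest is 15:25-19:45 at 260 minutes.

260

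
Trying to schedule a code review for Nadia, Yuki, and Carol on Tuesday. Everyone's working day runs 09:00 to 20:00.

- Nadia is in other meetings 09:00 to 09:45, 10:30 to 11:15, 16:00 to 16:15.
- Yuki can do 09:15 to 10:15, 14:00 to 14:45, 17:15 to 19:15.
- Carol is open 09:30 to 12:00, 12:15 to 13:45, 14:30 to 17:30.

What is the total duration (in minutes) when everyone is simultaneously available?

Nadia free: 09:45-10:30, 11:15-16:00, 16:15-20:00 (invert busy blocks within the working day).
Yuki free: 09:15-10:15, 14:00-14:45, 17:15-19:15.
Carol free: 09:30-12:00, 12:15-13:45, 14:30-17:30.
Nadia ∩ Yuki: 09:45-10:15, 14:00-14:45, 17:15-19:15.
Nadia ∩ Yuki ∩ Carol: 09:45-10:15, 14:30-14:45, 17:15-17:30.
Summing the common windows: 30 + 15 + 15 = 60 minutes.

60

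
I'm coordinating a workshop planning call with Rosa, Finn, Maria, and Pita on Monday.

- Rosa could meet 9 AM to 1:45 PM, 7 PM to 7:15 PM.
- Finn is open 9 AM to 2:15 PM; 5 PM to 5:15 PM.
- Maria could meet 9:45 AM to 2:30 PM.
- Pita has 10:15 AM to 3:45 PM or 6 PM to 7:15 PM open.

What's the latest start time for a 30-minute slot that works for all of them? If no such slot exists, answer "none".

13:15

Rosa ∩ Finn: 09:00-13:45.
Rosa ∩ Finn ∩ Maria: 09:45-13:45.
Rosa ∩ Finn ∩ Maria ∩ Pita: 10:15-13:45.
Those are the intersection windows.
The last common window of at least 30 minutes is 10:15-13:45; a 30-minute meeting can start as late as 13:15 and still end by 13:45.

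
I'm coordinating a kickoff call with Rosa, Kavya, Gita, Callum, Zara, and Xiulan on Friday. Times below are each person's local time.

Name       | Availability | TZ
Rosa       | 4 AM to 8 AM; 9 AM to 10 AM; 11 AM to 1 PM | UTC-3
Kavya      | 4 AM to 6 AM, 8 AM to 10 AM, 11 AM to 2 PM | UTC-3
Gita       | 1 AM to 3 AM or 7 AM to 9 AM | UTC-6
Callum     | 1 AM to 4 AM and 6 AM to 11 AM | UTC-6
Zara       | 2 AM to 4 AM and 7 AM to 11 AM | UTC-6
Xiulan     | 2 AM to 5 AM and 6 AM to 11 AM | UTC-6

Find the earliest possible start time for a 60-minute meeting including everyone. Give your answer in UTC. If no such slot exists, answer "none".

08:00

Rosa in UTC: 07:00-11:00, 12:00-13:00, 14:00-16:00 (add 3h to convert from UTC-3).
Kavya in UTC: 07:00-09:00, 11:00-13:00, 14:00-17:00 (add 3h to convert from UTC-3).
Gita in UTC: 07:00-09:00, 13:00-15:00 (add 6h to convert from UTC-6).
Callum in UTC: 07:00-10:00, 12:00-17:00 (add 6h to convert from UTC-6).
Zara in UTC: 08:00-10:00, 13:00-17:00 (add 6h to convert from UTC-6).
Xiulan in UTC: 08:00-11:00, 12:00-17:00 (add 6h to convert from UTC-6).
Rosa ∩ Kavya: 07:00-09:00, 12:00-13:00, 14:00-16:00.
Rosa ∩ Kavya ∩ Gita: 07:00-09:00, 14:00-15:00.
Rosa ∩ Kavya ∩ Gita ∩ Callum: 07:00-09:00, 14:00-15:00.
Rosa ∩ Kavya ∩ Gita ∩ Callum ∩ Zara: 08:00-09:00, 14:00-15:00.
Rosa ∩ Kavya ∩ Gita ∩ Callum ∩ Zara ∩ Xiulan: 08:00-09:00, 14:00-15:00.
So the common availability across everyone is 08:00-09:00, 14:00-15:00.
The first common window of at least 60 minutes is 08:00-09:00, so the earliest start is 08:00.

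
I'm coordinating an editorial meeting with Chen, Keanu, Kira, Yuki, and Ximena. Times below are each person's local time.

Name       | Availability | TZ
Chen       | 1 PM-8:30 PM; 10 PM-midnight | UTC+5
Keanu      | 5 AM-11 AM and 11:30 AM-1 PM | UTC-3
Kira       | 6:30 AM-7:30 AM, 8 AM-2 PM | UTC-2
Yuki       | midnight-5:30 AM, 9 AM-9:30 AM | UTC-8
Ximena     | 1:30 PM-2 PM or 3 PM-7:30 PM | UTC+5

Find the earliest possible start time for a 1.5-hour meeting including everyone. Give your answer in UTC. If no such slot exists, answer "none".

10:00

Chen in UTC: 08:00-15:30, 17:00-19:00 (subtract 5h to convert from UTC+5).
Keanu in UTC: 08:00-14:00, 14:30-16:00 (add 3h to convert from UTC-3).
Kira in UTC: 08:30-09:30, 10:00-16:00 (add 2h to convert from UTC-2).
Yuki in UTC: 08:00-13:30, 17:00-17:30 (add 8h to convert from UTC-8).
Ximena in UTC: 08:30-09:00, 10:00-14:30 (subtract 5h to convert from UTC+5).
Chen ∩ Keanu: 08:00-14:00, 14:30-15:30.
Chen ∩ Keanu ∩ Kira: 08:30-09:30, 10:00-14:00, 14:30-15:30.
Chen ∩ Keanu ∩ Kira ∩ Yuki: 08:30-09:30, 10:00-13:30.
Chen ∩ Keanu ∩ Kira ∩ Yuki ∩ Ximena: 08:30-09:00, 10:00-13:30.
The first common window of at least 90 minutes is 10:00-13:30, so the earliest start is 10:00.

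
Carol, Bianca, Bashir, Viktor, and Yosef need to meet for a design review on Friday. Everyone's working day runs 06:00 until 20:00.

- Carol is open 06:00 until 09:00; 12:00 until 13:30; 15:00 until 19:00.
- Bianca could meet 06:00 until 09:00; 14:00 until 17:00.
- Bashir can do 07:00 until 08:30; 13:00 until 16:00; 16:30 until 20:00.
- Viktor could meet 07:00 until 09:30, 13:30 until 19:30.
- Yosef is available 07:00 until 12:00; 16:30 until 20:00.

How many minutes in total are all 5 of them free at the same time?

Carol ∩ Bianca: 06:00-09:00, 15:00-17:00.
Carol ∩ Bianca ∩ Bashir: 07:00-08:30, 15:00-16:00, 16:30-17:00.
Carol ∩ Bianca ∩ Bashir ∩ Viktor: 07:00-08:30, 15:00-16:00, 16:30-17:00.
Carol ∩ Bianca ∩ Bashir ∩ Viktor ∩ Yosef: 07:00-08:30, 16:30-17:00.
Summing the common windows: 90 + 30 = 120 minutes.

120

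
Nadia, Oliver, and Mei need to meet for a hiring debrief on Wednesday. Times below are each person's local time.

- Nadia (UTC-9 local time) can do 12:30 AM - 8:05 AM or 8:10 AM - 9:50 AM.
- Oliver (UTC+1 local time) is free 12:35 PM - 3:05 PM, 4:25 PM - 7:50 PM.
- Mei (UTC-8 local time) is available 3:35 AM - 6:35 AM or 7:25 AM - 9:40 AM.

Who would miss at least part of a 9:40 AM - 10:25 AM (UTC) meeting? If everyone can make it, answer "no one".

Nadia in UTC: 09:30-17:05, 17:10-18:50 (add 9h to convert from UTC-9).
Oliver in UTC: 11:35-14:05, 15:25-18:50 (subtract 1h to convert from UTC+1).
Mei in UTC: 11:35-14:35, 15:25-17:40 (add 8h to convert from UTC-8).
Nadia: free for 09:40-10:25. Oliver: not fully free for 09:40-10:25. Mei: not fully free for 09:40-10:25.

Mei, Oliver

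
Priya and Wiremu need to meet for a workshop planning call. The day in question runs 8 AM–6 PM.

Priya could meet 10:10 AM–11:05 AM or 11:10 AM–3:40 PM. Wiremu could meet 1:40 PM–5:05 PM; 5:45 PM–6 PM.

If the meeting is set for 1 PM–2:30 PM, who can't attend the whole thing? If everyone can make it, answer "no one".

Wiremu

Priya: free for 13:00-14:30. Wiremu: not fully free for 13:00-14:30.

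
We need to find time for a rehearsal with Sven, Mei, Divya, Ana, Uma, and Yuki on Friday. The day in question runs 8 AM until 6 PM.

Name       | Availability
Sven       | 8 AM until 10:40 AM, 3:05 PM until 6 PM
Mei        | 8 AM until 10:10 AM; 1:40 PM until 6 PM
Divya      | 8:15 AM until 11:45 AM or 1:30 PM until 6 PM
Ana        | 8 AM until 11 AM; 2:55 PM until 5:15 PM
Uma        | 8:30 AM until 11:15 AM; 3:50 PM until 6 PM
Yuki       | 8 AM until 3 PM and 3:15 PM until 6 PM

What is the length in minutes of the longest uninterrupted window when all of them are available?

100

Sven ∩ Mei: 08:00-10:10, 15:05-18:00.
Sven ∩ Mei ∩ Divya: 08:15-10:10, 15:05-18:00.
Sven ∩ Mei ∩ Divya ∩ Ana: 08:15-10:10, 15:05-17:15.
Sven ∩ Mei ∩ Divya ∩ Ana ∩ Uma: 08:30-10:10, 15:50-17:15.
Sven ∩ Mei ∩ Divya ∩ Ana ∩ Uma ∩ Yuki: 08:30-10:10, 15:50-17:15.
The longest is 08:30-10:10 at 100 minutes.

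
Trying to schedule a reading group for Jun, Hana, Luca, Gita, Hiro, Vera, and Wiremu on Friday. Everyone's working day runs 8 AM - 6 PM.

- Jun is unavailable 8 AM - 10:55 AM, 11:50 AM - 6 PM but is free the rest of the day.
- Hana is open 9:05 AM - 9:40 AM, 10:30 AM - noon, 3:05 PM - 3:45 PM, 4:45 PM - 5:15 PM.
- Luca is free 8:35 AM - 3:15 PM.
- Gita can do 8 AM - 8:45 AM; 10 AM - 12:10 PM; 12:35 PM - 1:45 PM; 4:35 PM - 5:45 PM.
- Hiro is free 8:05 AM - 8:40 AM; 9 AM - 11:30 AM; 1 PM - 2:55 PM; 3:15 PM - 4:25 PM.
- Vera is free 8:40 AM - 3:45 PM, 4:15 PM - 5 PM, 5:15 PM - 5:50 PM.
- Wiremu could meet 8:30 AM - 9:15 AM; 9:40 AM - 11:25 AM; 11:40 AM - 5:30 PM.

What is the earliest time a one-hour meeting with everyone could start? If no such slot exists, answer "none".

none

Jun free: 10:55-11:50 (invert busy blocks within the working day).
Hana free: 09:05-09:40, 10:30-12:00, 15:05-15:45, 16:45-17:15.
Luca free: 08:35-15:15.
Gita free: 08:00-08:45, 10:00-12:10, 12:35-13:45, 16:35-17:45.
Hiro free: 08:05-08:40, 09:00-11:30, 13:00-14:55, 15:15-16:25.
Vera free: 08:40-15:45, 16:15-17:00, 17:15-17:50.
Wiremu free: 08:30-09:15, 09:40-11:25, 11:40-17:30.
Jun ∩ Hana: 10:55-11:50.
Jun ∩ Hana ∩ Luca: 10:55-11:50.
Jun ∩ Hana ∩ Luca ∩ Gita: 10:55-11:50.
Jun ∩ Hana ∩ Luca ∩ Gita ∩ Hiro: 10:55-11:30.
Jun ∩ Hana ∩ Luca ∩ Gita ∩ Hiro ∩ Vera: 10:55-11:30.
Jun ∩ Hana ∩ Luca ∩ Gita ∩ Hiro ∩ Vera ∩ Wiremu: 10:55-11:25.
Those are the intersection windows.
No common window is at least 60 minutes long.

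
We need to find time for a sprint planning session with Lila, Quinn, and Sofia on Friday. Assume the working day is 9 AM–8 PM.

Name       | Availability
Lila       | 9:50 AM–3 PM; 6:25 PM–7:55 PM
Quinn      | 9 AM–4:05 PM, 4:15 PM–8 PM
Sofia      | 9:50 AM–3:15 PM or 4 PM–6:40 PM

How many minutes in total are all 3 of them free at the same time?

Lila ∩ Quinn: 09:50-15:00, 18:25-19:55.
Lila ∩ Quinn ∩ Sofia: 09:50-15:00, 18:25-18:40.
Summing the common windows: 310 + 15 = 325 minutes.

325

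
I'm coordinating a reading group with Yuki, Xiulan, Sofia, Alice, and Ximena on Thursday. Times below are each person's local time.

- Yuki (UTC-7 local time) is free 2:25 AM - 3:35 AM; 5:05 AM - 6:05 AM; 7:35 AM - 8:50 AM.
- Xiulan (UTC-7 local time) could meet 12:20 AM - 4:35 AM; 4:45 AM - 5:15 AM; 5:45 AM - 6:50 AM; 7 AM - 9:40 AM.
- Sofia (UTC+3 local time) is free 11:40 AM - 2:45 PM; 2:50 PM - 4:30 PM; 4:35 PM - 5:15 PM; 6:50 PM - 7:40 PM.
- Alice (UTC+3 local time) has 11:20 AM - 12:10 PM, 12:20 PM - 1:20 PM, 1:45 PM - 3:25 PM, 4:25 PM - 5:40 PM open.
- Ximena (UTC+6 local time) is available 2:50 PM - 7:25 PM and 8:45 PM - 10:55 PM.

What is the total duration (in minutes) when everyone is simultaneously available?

Yuki in UTC: 09:25-10:35, 12:05-13:05, 14:35-15:50 (add 7h to convert from UTC-7).
Xiulan in UTC: 07:20-11:35, 11:45-12:15, 12:45-13:50, 14:00-16:40 (add 7h to convert from UTC-7).
Sofia in UTC: 08:40-11:45, 11:50-13:30, 13:35-14:15, 15:50-16:40 (subtract 3h to convert from UTC+3).
Alice in UTC: 08:20-09:10, 09:20-10:20, 10:45-12:25, 13:25-14:40 (subtract 3h to convert from UTC+3).
Ximena in UTC: 08:50-13:25, 14:45-16:55 (subtract 6h to convert from UTC+6).
Yuki ∩ Xiulan: 09:25-10:35, 12:05-12:15, 12:45-13:05, 14:35-15:50.
Yuki ∩ Xiulan ∩ Sofia: 09:25-10:35, 12:05-12:15, 12:45-13:05.
Yuki ∩ Xiulan ∩ Sofia ∩ Alice: 09:25-10:20, 12:05-12:15.
Yuki ∩ Xiulan ∩ Sofia ∩ Alice ∩ Ximena: 09:25-10:20, 12:05-12:15.
Summing the common windows: 55 + 10 = 65 minutes.

65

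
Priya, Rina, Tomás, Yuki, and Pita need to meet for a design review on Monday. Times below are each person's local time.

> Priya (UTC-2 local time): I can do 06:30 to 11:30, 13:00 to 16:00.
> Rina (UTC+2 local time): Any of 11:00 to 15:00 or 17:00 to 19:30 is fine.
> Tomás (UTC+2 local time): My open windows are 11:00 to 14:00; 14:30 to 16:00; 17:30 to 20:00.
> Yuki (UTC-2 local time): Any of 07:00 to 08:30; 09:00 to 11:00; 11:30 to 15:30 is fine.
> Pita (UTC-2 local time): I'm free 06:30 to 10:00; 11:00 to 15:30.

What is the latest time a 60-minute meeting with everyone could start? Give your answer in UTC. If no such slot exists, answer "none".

16:30

Priya in UTC: 08:30-13:30, 15:00-18:00 (add 2h to convert from UTC-2).
Rina in UTC: 09:00-13:00, 15:00-17:30 (subtract 2h to convert from UTC+2).
Tomás in UTC: 09:00-12:00, 12:30-14:00, 15:30-18:00 (subtract 2h to convert from UTC+2).
Yuki in UTC: 09:00-10:30, 11:00-13:00, 13:30-17:30 (add 2h to convert from UTC-2).
Pita in UTC: 08:30-12:00, 13:00-17:30 (add 2h to convert from UTC-2).
Priya ∩ Rina: 09:00-13:00, 15:00-17:30.
Priya ∩ Rina ∩ Tomás: 09:00-12:00, 12:30-13:00, 15:30-17:30.
Priya ∩ Rina ∩ Tomás ∩ Yuki: 09:00-10:30, 11:00-12:00, 12:30-13:00, 15:30-17:30.
Priya ∩ Rina ∩ Tomás ∩ Yuki ∩ Pita: 09:00-10:30, 11:00-12:00, 15:30-17:30.
So the common availability across everyone is 09:00-10:30, 11:00-12:00, 15:30-17:30.
The last common window of at least 60 minutes is 15:30-17:30; a 60-minute meeting can start as late as 16:30 and still end by 17:30.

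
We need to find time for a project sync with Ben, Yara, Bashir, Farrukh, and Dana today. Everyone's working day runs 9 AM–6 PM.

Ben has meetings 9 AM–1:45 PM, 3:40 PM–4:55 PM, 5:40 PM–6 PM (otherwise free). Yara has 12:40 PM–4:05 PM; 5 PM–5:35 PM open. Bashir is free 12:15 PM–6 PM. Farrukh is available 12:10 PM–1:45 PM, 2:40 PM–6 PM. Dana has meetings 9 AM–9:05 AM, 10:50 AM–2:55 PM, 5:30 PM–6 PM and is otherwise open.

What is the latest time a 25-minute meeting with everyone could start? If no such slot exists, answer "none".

17:05

Ben free: 13:45-15:40, 16:55-17:40 (invert busy blocks within the working day).
Yara free: 12:40-16:05, 17:00-17:35.
Bashir free: 12:15-18:00.
Farrukh free: 12:10-13:45, 14:40-18:00.
Dana free: 09:05-10:50, 14:55-17:30 (invert busy blocks within the working day).
Ben ∩ Yara: 13:45-15:40, 17:00-17:35.
Ben ∩ Yara ∩ Bashir: 13:45-15:40, 17:00-17:35.
Ben ∩ Yara ∩ Bashir ∩ Farrukh: 14:40-15:40, 17:00-17:35.
Ben ∩ Yara ∩ Bashir ∩ Farrukh ∩ Dana: 14:55-15:40, 17:00-17:30.
So the common availability across everyone is 14:55-15:40, 17:00-17:30.
The last common window of at least 25 minutes is 17:00-17:30; a 25-minute meeting can start as late as 17:05 and still end by 17:30.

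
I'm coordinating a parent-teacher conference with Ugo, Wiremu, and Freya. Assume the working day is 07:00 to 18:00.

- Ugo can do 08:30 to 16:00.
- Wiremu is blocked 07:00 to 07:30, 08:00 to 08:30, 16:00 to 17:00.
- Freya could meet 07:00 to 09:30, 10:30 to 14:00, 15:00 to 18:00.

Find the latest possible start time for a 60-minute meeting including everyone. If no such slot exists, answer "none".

Ugo free: 08:30-16:00.
Wiremu free: 07:30-08:00, 08:30-16:00, 17:00-18:00 (invert busy blocks within the working day).
Freya free: 07:00-09:30, 10:30-14:00, 15:00-18:00.
Ugo ∩ Wiremu: 08:30-16:00.
Ugo ∩ Wiremu ∩ Freya: 08:30-09:30, 10:30-14:00, 15:00-16:00.
The last common window of at least 60 minutes is 15:00-16:00; a 60-minute meeting can start as late as 15:00 and still end by 16:00.

15:00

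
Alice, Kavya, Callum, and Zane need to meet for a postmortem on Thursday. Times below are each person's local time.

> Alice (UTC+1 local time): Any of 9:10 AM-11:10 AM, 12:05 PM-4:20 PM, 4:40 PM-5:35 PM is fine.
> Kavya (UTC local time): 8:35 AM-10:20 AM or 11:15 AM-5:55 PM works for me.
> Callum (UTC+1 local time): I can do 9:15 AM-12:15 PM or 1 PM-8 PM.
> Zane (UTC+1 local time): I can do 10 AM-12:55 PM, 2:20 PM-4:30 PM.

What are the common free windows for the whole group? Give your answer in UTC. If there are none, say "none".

Alice in UTC: 08:10-10:10, 11:05-15:20, 15:40-16:35 (subtract 1h to convert from UTC+1).
Kavya in UTC: 08:35-10:20, 11:15-17:55.
Callum in UTC: 08:15-11:15, 12:00-19:00 (subtract 1h to convert from UTC+1).
Zane in UTC: 09:00-11:55, 13:20-15:30 (subtract 1h to convert from UTC+1).
Alice ∩ Kavya: 08:35-10:10, 11:15-15:20, 15:40-16:35.
Alice ∩ Kavya ∩ Callum: 08:35-10:10, 12:00-15:20, 15:40-16:35.
Alice ∩ Kavya ∩ Callum ∩ Zane: 09:00-10:10, 13:20-15:20.

09:00-10:10, 13:20-15:20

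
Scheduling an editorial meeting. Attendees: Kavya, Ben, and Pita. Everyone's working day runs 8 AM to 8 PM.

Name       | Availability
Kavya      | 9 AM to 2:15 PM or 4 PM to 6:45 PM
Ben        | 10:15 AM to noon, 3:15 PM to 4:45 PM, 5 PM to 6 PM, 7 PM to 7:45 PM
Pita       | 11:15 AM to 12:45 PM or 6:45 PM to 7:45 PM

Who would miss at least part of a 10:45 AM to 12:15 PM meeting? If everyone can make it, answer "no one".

Kavya: free for 10:45-12:15. Ben: not fully free for 10:45-12:15. Pita: not fully free for 10:45-12:15.

Ben, Pita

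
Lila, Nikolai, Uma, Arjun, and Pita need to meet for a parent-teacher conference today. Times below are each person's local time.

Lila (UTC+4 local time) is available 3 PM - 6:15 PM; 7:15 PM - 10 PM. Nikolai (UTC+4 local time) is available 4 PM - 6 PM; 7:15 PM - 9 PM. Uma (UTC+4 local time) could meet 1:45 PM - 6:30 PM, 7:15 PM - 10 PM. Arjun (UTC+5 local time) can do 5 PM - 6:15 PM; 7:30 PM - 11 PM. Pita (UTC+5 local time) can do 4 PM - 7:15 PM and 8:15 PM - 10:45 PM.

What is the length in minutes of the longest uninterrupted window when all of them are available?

105

Lila in UTC: 11:00-14:15, 15:15-18:00 (subtract 4h to convert from UTC+4).
Nikolai in UTC: 12:00-14:00, 15:15-17:00 (subtract 4h to convert from UTC+4).
Uma in UTC: 09:45-14:30, 15:15-18:00 (subtract 4h to convert from UTC+4).
Arjun in UTC: 12:00-13:15, 14:30-18:00 (subtract 5h to convert from UTC+5).
Pita in UTC: 11:00-14:15, 15:15-17:45 (subtract 5h to convert from UTC+5).
Lila ∩ Nikolai: 12:00-14:00, 15:15-17:00.
Lila ∩ Nikolai ∩ Uma: 12:00-14:00, 15:15-17:00.
Lila ∩ Nikolai ∩ Uma ∩ Arjun: 12:00-13:15, 15:15-17:00.
Lila ∩ Nikolai ∩ Uma ∩ Arjun ∩ Pita: 12:00-13:15, 15:15-17:00.
The longest is 15:15-17:00 at 105 minutes.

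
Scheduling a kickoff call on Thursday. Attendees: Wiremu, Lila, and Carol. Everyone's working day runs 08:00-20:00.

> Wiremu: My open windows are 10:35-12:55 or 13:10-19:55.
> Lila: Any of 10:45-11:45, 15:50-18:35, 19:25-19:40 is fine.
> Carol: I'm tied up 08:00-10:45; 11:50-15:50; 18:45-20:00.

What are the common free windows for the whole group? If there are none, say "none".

10:45-11:45, 15:50-18:35

Wiremu free: 10:35-12:55, 13:10-19:55.
Lila free: 10:45-11:45, 15:50-18:35, 19:25-19:40.
Carol free: 10:45-11:50, 15:50-18:45 (invert busy blocks within the working day).
Wiremu ∩ Lila: 10:45-11:45, 15:50-18:35, 19:25-19:40.
Wiremu ∩ Lila ∩ Carol: 10:45-11:45, 15:50-18:35.
So the common availability across everyone is 10:45-11:45, 15:50-18:35.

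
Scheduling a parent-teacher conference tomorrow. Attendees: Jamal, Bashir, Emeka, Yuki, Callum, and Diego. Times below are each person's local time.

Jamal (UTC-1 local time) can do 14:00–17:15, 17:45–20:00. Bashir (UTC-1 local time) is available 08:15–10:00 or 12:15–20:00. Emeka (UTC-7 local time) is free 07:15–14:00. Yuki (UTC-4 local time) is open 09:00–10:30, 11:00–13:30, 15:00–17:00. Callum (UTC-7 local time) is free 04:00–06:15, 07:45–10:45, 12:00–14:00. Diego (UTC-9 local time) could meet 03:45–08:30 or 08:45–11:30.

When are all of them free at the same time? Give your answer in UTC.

Jamal in UTC: 15:00-18:15, 18:45-21:00 (add 1h to convert from UTC-1).
Bashir in UTC: 09:15-11:00, 13:15-21:00 (add 1h to convert from UTC-1).
Emeka in UTC: 14:15-21:00 (add 7h to convert from UTC-7).
Yuki in UTC: 13:00-14:30, 15:00-17:30, 19:00-21:00 (add 4h to convert from UTC-4).
Callum in UTC: 11:00-13:15, 14:45-17:45, 19:00-21:00 (add 7h to convert from UTC-7).
Diego in UTC: 12:45-17:30, 17:45-20:30 (add 9h to convert from UTC-9).
Jamal ∩ Bashir: 15:00-18:15, 18:45-21:00.
Jamal ∩ Bashir ∩ Emeka: 15:00-18:15, 18:45-21:00.
Jamal ∩ Bashir ∩ Emeka ∩ Yuki: 15:00-17:30, 19:00-21:00.
Jamal ∩ Bashir ∩ Emeka ∩ Yuki ∩ Callum: 15:00-17:30, 19:00-21:00.
Jamal ∩ Bashir ∩ Emeka ∩ Yuki ∩ Callum ∩ Diego: 15:00-17:30, 19:00-20:30.
Those are the intersection windows.

15:00-17:30, 19:00-20:30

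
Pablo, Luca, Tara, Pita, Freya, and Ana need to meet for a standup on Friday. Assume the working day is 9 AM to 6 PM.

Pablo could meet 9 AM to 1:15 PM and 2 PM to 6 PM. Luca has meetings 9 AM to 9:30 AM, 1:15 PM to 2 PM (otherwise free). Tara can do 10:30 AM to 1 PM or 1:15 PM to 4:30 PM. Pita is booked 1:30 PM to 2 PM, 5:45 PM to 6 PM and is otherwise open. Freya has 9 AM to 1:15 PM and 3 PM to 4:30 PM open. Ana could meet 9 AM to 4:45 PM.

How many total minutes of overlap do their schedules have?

240

Pablo free: 09:00-13:15, 14:00-18:00.
Luca free: 09:30-13:15, 14:00-18:00 (invert busy blocks within the working day).
Tara free: 10:30-13:00, 13:15-16:30.
Pita free: 09:00-13:30, 14:00-17:45 (invert busy blocks within the working day).
Freya free: 09:00-13:15, 15:00-16:30.
Ana free: 09:00-16:45.
Pablo ∩ Luca: 09:30-13:15, 14:00-18:00.
Pablo ∩ Luca ∩ Tara: 10:30-13:00, 14:00-16:30.
Pablo ∩ Luca ∩ Tara ∩ Pita: 10:30-13:00, 14:00-16:30.
Pablo ∩ Luca ∩ Tara ∩ Pita ∩ Freya: 10:30-13:00, 15:00-16:30.
Pablo ∩ Luca ∩ Tara ∩ Pita ∩ Freya ∩ Ana: 10:30-13:00, 15:00-16:30.
Summing the common windows: 150 + 90 = 240 minutes.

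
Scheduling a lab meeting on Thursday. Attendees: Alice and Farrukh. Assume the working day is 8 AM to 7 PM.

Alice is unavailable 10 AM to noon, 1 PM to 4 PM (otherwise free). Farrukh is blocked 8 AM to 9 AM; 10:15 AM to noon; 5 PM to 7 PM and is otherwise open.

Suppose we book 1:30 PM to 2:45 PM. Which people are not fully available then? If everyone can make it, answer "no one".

Alice

Alice free: 08:00-10:00, 12:00-13:00, 16:00-19:00 (invert busy blocks within the working day).
Farrukh free: 09:00-10:15, 12:00-17:00 (invert busy blocks within the working day).
Alice: not fully free for 13:30-14:45. Farrukh: free for 13:30-14:45.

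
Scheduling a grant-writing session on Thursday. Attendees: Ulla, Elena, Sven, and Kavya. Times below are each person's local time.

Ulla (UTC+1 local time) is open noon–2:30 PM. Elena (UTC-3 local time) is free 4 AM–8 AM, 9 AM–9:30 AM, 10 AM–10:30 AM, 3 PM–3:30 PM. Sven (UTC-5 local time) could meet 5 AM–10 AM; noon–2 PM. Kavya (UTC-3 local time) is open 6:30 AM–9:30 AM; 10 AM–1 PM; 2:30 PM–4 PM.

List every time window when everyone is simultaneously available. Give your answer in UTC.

12:00-12:30, 13:00-13:30

Ulla in UTC: 11:00-13:30 (subtract 1h to convert from UTC+1).
Elena in UTC: 07:00-11:00, 12:00-12:30, 13:00-13:30, 18:00-18:30 (add 3h to convert from UTC-3).
Sven in UTC: 10:00-15:00, 17:00-19:00 (add 5h to convert from UTC-5).
Kavya in UTC: 09:30-12:30, 13:00-16:00, 17:30-19:00 (add 3h to convert from UTC-3).
Ulla ∩ Elena: 12:00-12:30, 13:00-13:30.
Ulla ∩ Elena ∩ Sven: 12:00-12:30, 13:00-13:30.
Ulla ∩ Elena ∩ Sven ∩ Kavya: 12:00-12:30, 13:00-13:30.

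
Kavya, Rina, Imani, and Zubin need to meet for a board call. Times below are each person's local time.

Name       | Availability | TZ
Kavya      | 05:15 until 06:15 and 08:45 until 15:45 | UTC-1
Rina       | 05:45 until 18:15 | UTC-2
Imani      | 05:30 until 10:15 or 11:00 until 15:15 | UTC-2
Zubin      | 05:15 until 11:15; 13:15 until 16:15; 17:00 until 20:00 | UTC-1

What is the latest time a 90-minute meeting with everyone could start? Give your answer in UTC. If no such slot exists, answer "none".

Kavya in UTC: 06:15-07:15, 09:45-16:45 (add 1h to convert from UTC-1).
Rina in UTC: 07:45-20:15 (add 2h to convert from UTC-2).
Imani in UTC: 07:30-12:15, 13:00-17:15 (add 2h to convert from UTC-2).
Zubin in UTC: 06:15-12:15, 14:15-17:15, 18:00-21:00 (add 1h to convert from UTC-1).
Kavya ∩ Rina: 09:45-16:45.
Kavya ∩ Rina ∩ Imani: 09:45-12:15, 13:00-16:45.
Kavya ∩ Rina ∩ Imani ∩ Zubin: 09:45-12:15, 14:15-16:45.
The last common window of at least 90 minutes is 14:15-16:45; a 90-minute meeting can start as late as 15:15 and still end by 16:45.

15:15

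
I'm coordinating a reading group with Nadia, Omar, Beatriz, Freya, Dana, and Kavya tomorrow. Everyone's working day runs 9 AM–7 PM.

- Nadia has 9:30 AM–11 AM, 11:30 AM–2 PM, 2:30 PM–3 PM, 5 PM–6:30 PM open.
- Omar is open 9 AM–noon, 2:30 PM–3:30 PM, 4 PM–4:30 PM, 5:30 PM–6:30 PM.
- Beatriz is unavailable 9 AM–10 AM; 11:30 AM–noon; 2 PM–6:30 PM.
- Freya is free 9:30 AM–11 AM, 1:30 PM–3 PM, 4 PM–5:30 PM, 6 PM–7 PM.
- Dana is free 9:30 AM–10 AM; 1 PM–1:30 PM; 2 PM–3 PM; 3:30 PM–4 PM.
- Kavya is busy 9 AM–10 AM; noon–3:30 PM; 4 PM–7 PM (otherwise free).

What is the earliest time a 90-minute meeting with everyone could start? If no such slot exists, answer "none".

none

Nadia free: 09:30-11:00, 11:30-14:00, 14:30-15:00, 17:00-18:30.
Omar free: 09:00-12:00, 14:30-15:30, 16:00-16:30, 17:30-18:30.
Beatriz free: 10:00-11:30, 12:00-14:00, 18:30-19:00 (invert busy blocks within the working day).
Freya free: 09:30-11:00, 13:30-15:00, 16:00-17:30, 18:00-19:00.
Dana free: 09:30-10:00, 13:00-13:30, 14:00-15:00, 15:30-16:00.
Kavya free: 10:00-12:00, 15:30-16:00 (invert busy blocks within the working day).
Nadia ∩ Omar: 09:30-11:00, 11:30-12:00, 14:30-15:00, 17:30-18:30.
Nadia ∩ Omar ∩ Beatriz: 10:00-11:00.
Nadia ∩ Omar ∩ Beatriz ∩ Freya: 10:00-11:00.
Nadia ∩ Omar ∩ Beatriz ∩ Freya ∩ Dana: ∅.
Nadia ∩ Omar ∩ Beatriz ∩ Freya ∩ Dana ∩ Kavya: ∅.
There is no time when everyone is free.
No common window is at least 90 minutes long.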